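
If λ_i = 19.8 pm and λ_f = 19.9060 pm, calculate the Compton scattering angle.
17.00°

First find the wavelength shift:
Δλ = λ' - λ = 19.9060 - 19.8 = 0.1060 pm

Using Δλ = λ_C(1 - cos θ), with λ_C = h/(m_e·c) ≈ 2.42631024 pm:
cos θ = 1 - Δλ/λ_C
cos θ = 1 - 0.1060/2.42631024
cos θ = 0.956312

θ = arccos(0.956312)
θ = 17.00°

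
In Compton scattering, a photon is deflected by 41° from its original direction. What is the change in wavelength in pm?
0.5952 pm

Using the Compton scattering formula:
Δλ = λ_C(1 - cos θ)

where λ_C = h/(m_e·c) ≈ 2.4263 pm is the Compton wavelength of an electron.

For θ = 41°:
cos(41°) = 0.7547
1 - cos(41°) = 0.2453

Δλ = 2.4263 × 0.2453
Δλ = 0.5952 pm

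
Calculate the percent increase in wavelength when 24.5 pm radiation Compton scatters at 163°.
19.3739%

Calculate the Compton shift:
Δλ = λ_C(1 - cos(163°))
Δλ = 2.4263 × (1 - cos(163°))
Δλ = 2.4263 × 1.9563
Δλ = 4.7466 pm

Percentage change:
(Δλ/λ₀) × 100 = (4.7466/24.5) × 100
= 19.3739%

(Intermediate values are shown rounded; full precision is carried through to the final answer.)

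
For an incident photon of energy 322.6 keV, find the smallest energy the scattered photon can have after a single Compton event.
142.5778 keV (at θ = 180°)

The scattered photon has minimum energy when its wavelength is maximum, i.e., when the Compton shift Δλ = λ_C(1 − cos θ) is maximum. This occurs at θ = 180° (backscattering), giving Δλ_max = 2λ_C = 4.8526 pm.

Initial wavelength: λ₀ = hc/E₀ = 3.8433 pm
Maximum final wavelength: λ'_max = λ₀ + 2λ_C = 3.8433 + 4.8526 = 8.6959 pm
Minimum final energy: E'_min = hc/λ'_max = 142.5778 keV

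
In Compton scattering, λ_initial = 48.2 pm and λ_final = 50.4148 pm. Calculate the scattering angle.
85.00°

First find the wavelength shift:
Δλ = λ' - λ = 50.4148 - 48.2 = 2.2148 pm

Using Δλ = λ_C(1 - cos θ), with λ_C = h/(m_e·c) ≈ 2.42631024 pm:
cos θ = 1 - Δλ/λ_C
cos θ = 1 - 2.2148/2.42631024
cos θ = 0.087174

θ = arccos(0.087174)
θ = 85.00°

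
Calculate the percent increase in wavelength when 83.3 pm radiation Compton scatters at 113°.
4.0508%

Calculate the Compton shift:
Δλ = λ_C(1 - cos(113°))
Δλ = 2.4263 × (1 - cos(113°))
Δλ = 2.4263 × 1.3907
Δλ = 3.3743 pm

Percentage change:
(Δλ/λ₀) × 100 = (3.3743/83.3) × 100
= 4.0508%

(Intermediate values are shown rounded; full precision is carried through to the final answer.)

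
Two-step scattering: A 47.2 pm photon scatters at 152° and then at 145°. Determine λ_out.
56.1824 pm

Apply Compton shift twice:

First scattering at θ₁ = 152°:
Δλ₁ = λ_C(1 - cos(152°))
Δλ₁ = 2.4263 × 1.8829
Δλ₁ = 4.5686 pm

After first scattering:
λ₁ = 47.2 + 4.5686 = 51.7686 pm

Second scattering at θ₂ = 145°:
Δλ₂ = λ_C(1 - cos(145°))
Δλ₂ = 2.4263 × 1.8192
Δλ₂ = 4.4138 pm

Final wavelength:
λ₂ = 51.7686 + 4.4138 = 56.1824 pm

Total shift: Δλ_total = 4.5686 + 4.4138 = 8.9824 pm

(Intermediate values are shown rounded; full precision is carried through to the final answer.)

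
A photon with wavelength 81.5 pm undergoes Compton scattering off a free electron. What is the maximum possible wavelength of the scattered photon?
86.3526 pm (at θ = 180°)

The Compton shift is Δλ = λ_C(1 − cos θ).

Since cos θ ranges from −1 to 1, the factor (1 − cos θ) ranges from 0 to 2; the maximum shift occurs at θ = 180° (backscattering):
Δλ_max = 2λ_C = 2 × 2.4263 pm = 4.8526 pm

Maximum scattered wavelength:
λ'_max = λ₀ + Δλ_max = 81.5 + 4.8526 = 86.3526 pm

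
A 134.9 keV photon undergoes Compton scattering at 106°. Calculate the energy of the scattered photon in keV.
100.9157 keV

First convert energy to wavelength:
λ = hc/E, with hc ≈ 1239.842 keV·pm (i.e. 1239.842 eV·nm)

For E = 134.9 keV = 134900 eV:
λ = 1239.842 keV·pm / 134.9 keV
λ = 9.1908 pm

Calculate the Compton shift:
Δλ = λ_C(1 - cos(106°)) = 2.4263 × 1.2756
Δλ = 3.0951 pm

Final wavelength:
λ' = 9.1908 + 3.0951 = 12.2859 pm

Final energy:
E' = hc/λ' = 1239.842 / 12.2859 = 100.9157 keV

(Intermediate values are shown rounded; full precision is carried through to the final answer.)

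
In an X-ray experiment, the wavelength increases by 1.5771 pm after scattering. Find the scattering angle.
69.51°

From the Compton formula Δλ = λ_C(1 - cos θ), we can solve for θ:

cos θ = 1 - Δλ/λ_C

Given:
- Δλ = 1.5771 pm
- λ_C = h/(m_e·c) ≈ 2.42631024 pm

cos θ = 1 - 1.5771/2.42631024
cos θ = 1 - 0.649999
cos θ = 0.350001

θ = arccos(0.350001)
θ = 69.51°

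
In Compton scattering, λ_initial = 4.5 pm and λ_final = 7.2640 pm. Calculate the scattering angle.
98.00°

First find the wavelength shift:
Δλ = λ' - λ = 7.2640 - 4.5 = 2.7640 pm

Using Δλ = λ_C(1 - cos θ), with λ_C = h/(m_e·c) ≈ 2.42631024 pm:
cos θ = 1 - Δλ/λ_C
cos θ = 1 - 2.7640/2.42631024
cos θ = -0.139178

θ = arccos(-0.139178)
θ = 98.00°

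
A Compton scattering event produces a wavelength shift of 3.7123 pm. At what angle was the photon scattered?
122.01°

From the Compton formula Δλ = λ_C(1 - cos θ), we can solve for θ:

cos θ = 1 - Δλ/λ_C

Given:
- Δλ = 3.7123 pm
- λ_C = h/(m_e·c) ≈ 2.42631024 pm

cos θ = 1 - 3.7123/2.42631024
cos θ = 1 - 1.530019
cos θ = -0.530019

θ = arccos(-0.530019)
θ = 122.01°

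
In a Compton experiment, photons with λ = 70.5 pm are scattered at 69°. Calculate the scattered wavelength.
72.0568 pm

Using the Compton scattering formula:
λ' = λ + Δλ = λ + λ_C(1 - cos θ)

Given:
- Initial wavelength λ = 70.5 pm
- Scattering angle θ = 69°
- Compton wavelength λ_C ≈ 2.4263 pm

Calculate the shift:
Δλ = 2.4263 × (1 - cos(69°))
Δλ = 2.4263 × 0.6416
Δλ = 1.5568 pm

Final wavelength:
λ' = 70.5 + 1.5568 = 72.0568 pm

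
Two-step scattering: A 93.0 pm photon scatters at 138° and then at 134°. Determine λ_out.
101.3412 pm

Apply Compton shift twice:

First scattering at θ₁ = 138°:
Δλ₁ = λ_C(1 - cos(138°))
Δλ₁ = 2.4263 × 1.7431
Δλ₁ = 4.2294 pm

After first scattering:
λ₁ = 93.0 + 4.2294 = 97.2294 pm

Second scattering at θ₂ = 134°:
Δλ₂ = λ_C(1 - cos(134°))
Δλ₂ = 2.4263 × 1.6947
Δλ₂ = 4.1118 pm

Final wavelength:
λ₂ = 97.2294 + 4.1118 = 101.3412 pm

Total shift: Δλ_total = 4.2294 + 4.1118 = 8.3412 pm

(Intermediate values are shown rounded; full precision is carried through to the final answer.)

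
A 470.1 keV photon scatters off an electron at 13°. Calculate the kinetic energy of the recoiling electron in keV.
10.8290 keV

By energy conservation: K_e = E_initial - E_final

First find the scattered photon energy:
Initial wavelength: λ = hc/E = 2.6374 pm
Compton shift: Δλ = λ_C(1 - cos(13°)) = 0.0622 pm
Final wavelength: λ' = 2.6374 + 0.0622 = 2.6996 pm
Final photon energy: E' = hc/λ' = 459.2710 keV

Electron kinetic energy:
K_e = E - E' = 470.1000 - 459.2710 = 10.8290 keV

(Intermediate values are shown rounded; full precision is carried through to the final answer.)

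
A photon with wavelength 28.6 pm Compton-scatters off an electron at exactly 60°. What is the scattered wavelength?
29.8132 pm

Using the Compton formula: λ' = λ + λ_C(1 − cos θ)

For θ = 60°, cos θ = 1/2 (exact) = 0.5000, so:
1 − cos 60° = 1 − (1/2) = 0.5000

Δλ = λ_C × 0.5000 = 2.4263 × 0.5000 = 1.2132 pm

λ' = 28.6 + 1.2132 = 29.8132 pm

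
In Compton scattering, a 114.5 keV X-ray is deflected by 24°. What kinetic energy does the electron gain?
2.1759 keV

By energy conservation: K_e = E_initial - E_final

First find the scattered photon energy:
Initial wavelength: λ = hc/E = 10.8283 pm
Compton shift: Δλ = λ_C(1 - cos(24°)) = 0.2098 pm
Final wavelength: λ' = 10.8283 + 0.2098 = 11.0381 pm
Final photon energy: E' = hc/λ' = 112.3241 keV

Electron kinetic energy:
K_e = E - E' = 114.5000 - 112.3241 = 2.1759 keV

(Intermediate values are shown rounded; full precision is carried through to the final answer.)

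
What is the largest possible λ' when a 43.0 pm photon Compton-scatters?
47.8526 pm (at θ = 180°)

The Compton shift is Δλ = λ_C(1 − cos θ).

Since cos θ ranges from −1 to 1, the factor (1 − cos θ) ranges from 0 to 2; the maximum shift occurs at θ = 180° (backscattering):
Δλ_max = 2λ_C = 2 × 2.4263 pm = 4.8526 pm

Maximum scattered wavelength:
λ'_max = λ₀ + Δλ_max = 43.0 + 4.8526 = 47.8526 pm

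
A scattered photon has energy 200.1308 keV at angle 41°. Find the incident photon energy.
221.4001 keV

Convert final energy to wavelength (hc ≈ 1239.842 keV·pm):
λ' = hc/E' = 1239.842 / 200.1308 = 6.1952 pm

Calculate the Compton shift:
Δλ = λ_C(1 - cos(41°))
Δλ = 2.4263 × (1 - cos(41°))
Δλ = 0.5952 pm

Initial wavelength:
λ = λ' - Δλ = 6.1952 - 0.5952 = 5.6000 pm

Initial energy:
E = hc/λ = 1239.842 / 5.6000 = 221.4001 keV

(Intermediate values are shown rounded; full precision is carried through to the final answer.)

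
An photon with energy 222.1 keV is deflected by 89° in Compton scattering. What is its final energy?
155.6354 keV

First convert energy to wavelength:
λ = hc/E, with hc ≈ 1239.842 keV·pm (i.e. 1239.842 eV·nm)

For E = 222.1 keV = 222100 eV:
λ = 1239.842 keV·pm / 222.1 keV
λ = 5.5824 pm

Calculate the Compton shift:
Δλ = λ_C(1 - cos(89°)) = 2.4263 × 0.9825
Δλ = 2.3840 pm

Final wavelength:
λ' = 5.5824 + 2.3840 = 7.9663 pm

Final energy:
E' = hc/λ' = 1239.842 / 7.9663 = 155.6354 keV

(Intermediate values are shown rounded; full precision is carried through to the final answer.)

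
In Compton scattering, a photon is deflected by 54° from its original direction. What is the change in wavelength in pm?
1.0002 pm

Using the Compton scattering formula:
Δλ = λ_C(1 - cos θ)

where λ_C = h/(m_e·c) ≈ 2.4263 pm is the Compton wavelength of an electron.

For θ = 54°:
cos(54°) = 0.5878
1 - cos(54°) = 0.4122

Δλ = 2.4263 × 0.4122
Δλ = 1.0002 pm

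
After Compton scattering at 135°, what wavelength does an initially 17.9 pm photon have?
22.0420 pm

Using the Compton formula: λ' = λ + λ_C(1 − cos θ)

For θ = 135°, cos θ = -√2/2 (exact) ≈ -0.7071, so:
1 − cos 135° = 1 − (-√2/2) ≈ 1.7071

Δλ = λ_C × 1.7071 = 2.4263 × 1.7071 = 4.1420 pm

λ' = 17.9 + 4.1420 = 22.0420 pm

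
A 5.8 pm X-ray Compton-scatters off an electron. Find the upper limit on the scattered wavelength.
10.6526 pm (at θ = 180°)

The Compton shift is Δλ = λ_C(1 − cos θ).

Since cos θ ranges from −1 to 1, the factor (1 − cos θ) ranges from 0 to 2; the maximum shift occurs at θ = 180° (backscattering):
Δλ_max = 2λ_C = 2 × 2.4263 pm = 4.8526 pm

Maximum scattered wavelength:
λ'_max = λ₀ + Δλ_max = 5.8 + 4.8526 = 10.6526 pm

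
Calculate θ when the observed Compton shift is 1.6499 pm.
71.34°

From the Compton formula Δλ = λ_C(1 - cos θ), we can solve for θ:

cos θ = 1 - Δλ/λ_C

Given:
- Δλ = 1.6499 pm
- λ_C = h/(m_e·c) ≈ 2.42631024 pm

cos θ = 1 - 1.6499/2.42631024
cos θ = 1 - 0.680004
cos θ = 0.319996

θ = arccos(0.319996)
θ = 71.34°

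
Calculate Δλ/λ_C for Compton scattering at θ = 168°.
1.9781 λ_C

The Compton shift formula is:
Δλ = λ_C(1 - cos θ)

Dividing both sides by λ_C:
Δλ/λ_C = 1 - cos θ

For θ = 168°:
Δλ/λ_C = 1 - cos(168°)
Δλ/λ_C = 1 - -0.9781
Δλ/λ_C = 1.9781

This means the shift is 1.9781 × λ_C = 4.7996 pm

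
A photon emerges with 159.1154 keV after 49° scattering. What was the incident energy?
178.2000 keV

Convert final energy to wavelength (hc ≈ 1239.842 keV·pm):
λ' = hc/E' = 1239.842 / 159.1154 = 7.7921 pm

Calculate the Compton shift:
Δλ = λ_C(1 - cos(49°))
Δλ = 2.4263 × (1 - cos(49°))
Δλ = 0.8345 pm

Initial wavelength:
λ = λ' - Δλ = 7.7921 - 0.8345 = 6.9576 pm

Initial energy:
E = hc/λ = 1239.842 / 6.9576 = 178.2000 keV

(Intermediate values are shown rounded; full precision is carried through to the final answer.)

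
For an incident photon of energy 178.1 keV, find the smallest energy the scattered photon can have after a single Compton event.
104.9458 keV (at θ = 180°)

The scattered photon has minimum energy when its wavelength is maximum, i.e., when the Compton shift Δλ = λ_C(1 − cos θ) is maximum. This occurs at θ = 180° (backscattering), giving Δλ_max = 2λ_C = 4.8526 pm.

Initial wavelength: λ₀ = hc/E₀ = 6.9615 pm
Maximum final wavelength: λ'_max = λ₀ + 2λ_C = 6.9615 + 4.8526 = 11.8141 pm
Minimum final energy: E'_min = hc/λ'_max = 104.9458 keV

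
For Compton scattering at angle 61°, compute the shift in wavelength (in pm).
1.2500 pm

Using the Compton scattering formula:
Δλ = λ_C(1 - cos θ)

where λ_C = h/(m_e·c) ≈ 2.4263 pm is the Compton wavelength of an electron.

For θ = 61°:
cos(61°) = 0.4848
1 - cos(61°) = 0.5152

Δλ = 2.4263 × 0.5152
Δλ = 1.2500 pm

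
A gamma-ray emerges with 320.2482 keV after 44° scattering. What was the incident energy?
388.6001 keV

Convert final energy to wavelength (hc ≈ 1239.842 keV·pm):
λ' = hc/E' = 1239.842 / 320.2482 = 3.8715 pm

Calculate the Compton shift:
Δλ = λ_C(1 - cos(44°))
Δλ = 2.4263 × (1 - cos(44°))
Δλ = 0.6810 pm

Initial wavelength:
λ = λ' - Δλ = 3.8715 - 0.6810 = 3.1905 pm

Initial energy:
E = hc/λ = 1239.842 / 3.1905 = 388.6001 keV

(Intermediate values are shown rounded; full precision is carried through to the final answer.)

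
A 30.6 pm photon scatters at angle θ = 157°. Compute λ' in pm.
35.2597 pm

Using the Compton scattering formula:
λ' = λ + Δλ = λ + λ_C(1 - cos θ)

Given:
- Initial wavelength λ = 30.6 pm
- Scattering angle θ = 157°
- Compton wavelength λ_C ≈ 2.4263 pm

Calculate the shift:
Δλ = 2.4263 × (1 - cos(157°))
Δλ = 2.4263 × 1.9205
Δλ = 4.6597 pm

Final wavelength:
λ' = 30.6 + 4.6597 = 35.2597 pm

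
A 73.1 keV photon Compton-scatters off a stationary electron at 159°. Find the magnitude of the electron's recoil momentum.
6.8520e-23 kg·m/s

The electron is initially at rest, so by conservation of momentum:
p⃗_e = p⃗₀ − p⃗'  (incident photon momentum minus scattered photon momentum)

Photon momentum magnitudes (p = h/λ = E/c):
λ₀ = hc/E₀ = 16.9609 pm → p₀ = h/λ₀ = 3.9067e-23 kg·m/s
Δλ = λ_C(1 − cos 159°) = 4.6915 pm
λ' = 21.6524 pm → p' = h/λ' = 3.0602e-23 kg·m/s

The scattered photon makes angle θ = 159° with the incident direction, so by the law of cosines:
|p⃗_e|² = p₀² + p'² − 2p₀p'cos θ
|p⃗_e|² = (3.9067e-23)² + (3.0602e-23)² − 2·3.9067e-23·3.0602e-23·cos(159°)
|p⃗_e| = 6.8520e-23 kg·m/s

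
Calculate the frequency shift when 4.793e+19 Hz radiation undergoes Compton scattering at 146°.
1.989e+19 Hz (decrease)

Convert frequency to wavelength (c = 299792458 m/s):
λ₀ = c/f₀ = 299792458/4.793e+19 = 6.2547978e-12 m = 6.2548 pm

Calculate Compton shift:
Δλ = λ_C(1 - cos(146°)) = 4.4378 pm

Final wavelength:
λ' = λ₀ + Δλ = 6.2548 + 4.4378 = 10.6926 pm

Final frequency:
f' = c/λ' = 299792458/1.0692610e-11 = 2.8037350e+19 Hz

Frequency shift (decrease):
Δf = f₀ - f' = 4.793e+19 - 2.8037350e+19 = 1.989e+19 Hz

(Intermediate values are shown rounded; full precision is carried through to the final answer.)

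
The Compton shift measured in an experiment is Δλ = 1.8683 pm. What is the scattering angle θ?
76.70°

From the Compton formula Δλ = λ_C(1 - cos θ), we can solve for θ:

cos θ = 1 - Δλ/λ_C

Given:
- Δλ = 1.8683 pm
- λ_C = h/(m_e·c) ≈ 2.42631024 pm

cos θ = 1 - 1.8683/2.42631024
cos θ = 1 - 0.770017
cos θ = 0.229983

θ = arccos(0.229983)
θ = 76.70°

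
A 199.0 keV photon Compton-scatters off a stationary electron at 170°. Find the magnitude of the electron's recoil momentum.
1.6575e-22 kg·m/s

The electron is initially at rest, so by conservation of momentum:
p⃗_e = p⃗₀ − p⃗'  (incident photon momentum minus scattered photon momentum)

Photon momentum magnitudes (p = h/λ = E/c):
λ₀ = hc/E₀ = 6.2304 pm → p₀ = h/λ₀ = 1.0635e-22 kg·m/s
Δλ = λ_C(1 − cos 170°) = 4.8158 pm
λ' = 11.0461 pm → p' = h/λ' = 5.9985e-23 kg·m/s

The scattered photon makes angle θ = 170° with the incident direction, so by the law of cosines:
|p⃗_e|² = p₀² + p'² − 2p₀p'cos θ
|p⃗_e|² = (1.0635e-22)² + (5.9985e-23)² − 2·1.0635e-22·5.9985e-23·cos(170°)
|p⃗_e| = 1.6575e-22 kg·m/s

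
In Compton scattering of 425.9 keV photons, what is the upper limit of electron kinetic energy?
266.2033 keV

Maximum energy transfer occurs at θ = 180° (backscattering).

Initial photon: E₀ = 425.9 keV → λ₀ = 2.9111 pm

Maximum Compton shift (at 180°):
Δλ_max = 2λ_C = 2 × 2.4263 = 4.8526 pm

Final wavelength:
λ' = 2.9111 + 4.8526 = 7.7637 pm

Minimum photon energy (maximum energy to electron):
E'_min = hc/λ' = 159.6967 keV

Maximum electron kinetic energy:
K_max = E₀ - E'_min = 425.9000 - 159.6967 = 266.2033 keV

(Intermediate values are shown rounded; full precision is carried through to the final answer.)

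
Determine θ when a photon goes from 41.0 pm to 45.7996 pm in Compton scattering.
168.00°

First find the wavelength shift:
Δλ = λ' - λ = 45.7996 - 41.0 = 4.7996 pm

Using Δλ = λ_C(1 - cos θ), with λ_C = h/(m_e·c) ≈ 2.42631024 pm:
cos θ = 1 - Δλ/λ_C
cos θ = 1 - 4.7996/2.42631024
cos θ = -0.978148

θ = arccos(-0.978148)
θ = 168.00°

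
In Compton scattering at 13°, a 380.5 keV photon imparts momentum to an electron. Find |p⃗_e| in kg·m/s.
4.5765e-23 kg·m/s

The electron is initially at rest, so by conservation of momentum:
p⃗_e = p⃗₀ − p⃗'  (incident photon momentum minus scattered photon momentum)

Photon momentum magnitudes (p = h/λ = E/c):
λ₀ = hc/E₀ = 3.2585 pm → p₀ = h/λ₀ = 2.0335e-22 kg·m/s
Δλ = λ_C(1 − cos 13°) = 0.0622 pm
λ' = 3.3206 pm → p' = h/λ' = 1.9954e-22 kg·m/s

The scattered photon makes angle θ = 13° with the incident direction, so by the law of cosines:
|p⃗_e|² = p₀² + p'² − 2p₀p'cos θ
|p⃗_e|² = (2.0335e-22)² + (1.9954e-22)² − 2·2.0335e-22·1.9954e-22·cos(13°)
|p⃗_e| = 4.5765e-23 kg·m/s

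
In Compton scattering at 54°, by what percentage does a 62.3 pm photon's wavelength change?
1.6054%

Calculate the Compton shift:
Δλ = λ_C(1 - cos(54°))
Δλ = 2.4263 × (1 - cos(54°))
Δλ = 2.4263 × 0.4122
Δλ = 1.0002 pm

Percentage change:
(Δλ/λ₀) × 100 = (1.0002/62.3) × 100
= 1.6054%

(Intermediate values are shown rounded; full precision is carried through to the final answer.)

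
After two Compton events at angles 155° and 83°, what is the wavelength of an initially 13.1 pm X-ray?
19.8559 pm

Apply Compton shift twice:

First scattering at θ₁ = 155°:
Δλ₁ = λ_C(1 - cos(155°))
Δλ₁ = 2.4263 × 1.9063
Δλ₁ = 4.6253 pm

After first scattering:
λ₁ = 13.1 + 4.6253 = 17.7253 pm

Second scattering at θ₂ = 83°:
Δλ₂ = λ_C(1 - cos(83°))
Δλ₂ = 2.4263 × 0.8781
Δλ₂ = 2.1306 pm

Final wavelength:
λ₂ = 17.7253 + 2.1306 = 19.8559 pm

Total shift: Δλ_total = 4.6253 + 2.1306 = 6.7559 pm

(Intermediate values are shown rounded; full precision is carried through to the final answer.)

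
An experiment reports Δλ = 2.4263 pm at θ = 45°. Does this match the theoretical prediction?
No, inconsistent

Calculate the expected shift for θ = 45°:

Δλ_expected = λ_C(1 - cos(45°))
Δλ_expected = 2.4263 × (1 - cos(45°))
Δλ_expected = 2.4263 × 0.2929
Δλ_expected = 0.7106 pm

Given shift: 2.4263 pm
Expected shift: 0.7106 pm
Difference: 1.7157 pm

The values do not match. The given shift corresponds to θ ≈ 90.0°, not 45°.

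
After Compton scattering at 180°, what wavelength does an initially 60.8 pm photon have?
65.6526 pm

Using the Compton formula: λ' = λ + λ_C(1 − cos θ)

For θ = 180°, cos θ = -1 (exact) = -1.0000, so:
1 − cos 180° = 1 − (-1) = 2.0000

Δλ = λ_C × 2.0000 = 2.4263 × 2.0000 = 4.8526 pm

λ' = 60.8 + 4.8526 = 65.6526 pm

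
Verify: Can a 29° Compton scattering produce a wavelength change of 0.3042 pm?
Yes, consistent

Calculate the expected shift for θ = 29°:

Δλ_expected = λ_C(1 - cos(29°))
Δλ_expected = 2.4263 × (1 - cos(29°))
Δλ_expected = 2.4263 × 0.1254
Δλ_expected = 0.3042 pm

Given shift: 0.3042 pm
Expected shift: 0.3042 pm
Difference: 0.0000 pm

The values match. This is consistent with Compton scattering at the stated angle.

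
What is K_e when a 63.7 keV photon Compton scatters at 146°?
11.8272 keV

By energy conservation: K_e = E_initial - E_final

First find the scattered photon energy:
Initial wavelength: λ = hc/E = 19.4638 pm
Compton shift: Δλ = λ_C(1 - cos(146°)) = 4.4378 pm
Final wavelength: λ' = 19.4638 + 4.4378 = 23.9016 pm
Final photon energy: E' = hc/λ' = 51.8728 keV

Electron kinetic energy:
K_e = E - E' = 63.7000 - 51.8728 = 11.8272 keV

(Intermediate values are shown rounded; full precision is carried through to the final answer.)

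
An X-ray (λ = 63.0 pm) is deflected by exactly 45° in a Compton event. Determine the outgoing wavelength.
63.7106 pm

Using the Compton formula: λ' = λ + λ_C(1 − cos θ)

For θ = 45°, cos θ = √2/2 (exact) ≈ 0.7071, so:
1 − cos 45° = 1 − (√2/2) ≈ 0.2929

Δλ = λ_C × 0.2929 = 2.4263 × 0.2929 = 0.7106 pm

λ' = 63.0 + 0.7106 = 63.7106 pm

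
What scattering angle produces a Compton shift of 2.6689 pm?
95.74°

From the Compton formula Δλ = λ_C(1 - cos θ), we can solve for θ:

cos θ = 1 - Δλ/λ_C

Given:
- Δλ = 2.6689 pm
- λ_C = h/(m_e·c) ≈ 2.42631024 pm

cos θ = 1 - 2.6689/2.42631024
cos θ = 1 - 1.099983
cos θ = -0.099983

θ = arccos(-0.099983)
θ = 95.74°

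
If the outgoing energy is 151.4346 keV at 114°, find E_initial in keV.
259.7001 keV

Convert final energy to wavelength (hc ≈ 1239.842 keV·pm):
λ' = hc/E' = 1239.842 / 151.4346 = 8.1873 pm

Calculate the Compton shift:
Δλ = λ_C(1 - cos(114°))
Δλ = 2.4263 × (1 - cos(114°))
Δλ = 3.4132 pm

Initial wavelength:
λ = λ' - Δλ = 8.1873 - 3.4132 = 4.7741 pm

Initial energy:
E = hc/λ = 1239.842 / 4.7741 = 259.7001 keV

(Intermediate values are shown rounded; full precision is carried through to the final answer.)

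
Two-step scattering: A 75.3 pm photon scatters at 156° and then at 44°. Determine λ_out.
80.6238 pm

Apply Compton shift twice:

First scattering at θ₁ = 156°:
Δλ₁ = λ_C(1 - cos(156°))
Δλ₁ = 2.4263 × 1.9135
Δλ₁ = 4.6429 pm

After first scattering:
λ₁ = 75.3 + 4.6429 = 79.9429 pm

Second scattering at θ₂ = 44°:
Δλ₂ = λ_C(1 - cos(44°))
Δλ₂ = 2.4263 × 0.2807
Δλ₂ = 0.6810 pm

Final wavelength:
λ₂ = 79.9429 + 0.6810 = 80.6238 pm

Total shift: Δλ_total = 4.6429 + 0.6810 = 5.3238 pm

(Intermediate values are shown rounded; full precision is carried through to the final answer.)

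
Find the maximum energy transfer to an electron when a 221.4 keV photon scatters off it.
102.7847 keV

Maximum energy transfer occurs at θ = 180° (backscattering).

Initial photon: E₀ = 221.4 keV → λ₀ = 5.6000 pm

Maximum Compton shift (at 180°):
Δλ_max = 2λ_C = 2 × 2.4263 = 4.8526 pm

Final wavelength:
λ' = 5.6000 + 4.8526 = 10.4526 pm

Minimum photon energy (maximum energy to electron):
E'_min = hc/λ' = 118.6153 keV

Maximum electron kinetic energy:
K_max = E₀ - E'_min = 221.4000 - 118.6153 = 102.7847 keV

(Intermediate values are shown rounded; full precision is carried through to the final answer.)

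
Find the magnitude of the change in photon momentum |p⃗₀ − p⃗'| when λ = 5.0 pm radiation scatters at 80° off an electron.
1.4885e-22 kg·m/s

Photon momentum magnitude is p = h/λ.

Initial momentum:
p₀ = h/λ = 6.6261e-34/5.0000e-12 = 1.3252e-22 kg·m/s

After scattering:
λ' = λ + Δλ = 5.0 + 2.0050 = 7.0050 pm
p' = h/λ' = 6.6261e-34/7.0050e-12 = 9.4591e-23 kg·m/s

Momentum is a vector; the scattered photon's direction makes angle θ = 80° with the incident direction. The magnitude of the vector change Δp⃗ = p⃗₀ − p⃗' is found from the law of cosines:
|Δp⃗|² = p₀² + p'² − 2p₀p'cos θ
|Δp⃗|² = (1.3252e-22)² + (9.4591e-23)² − 2·1.3252e-22·9.4591e-23·cos(80°)
|Δp⃗| = 1.4885e-22 kg·m/s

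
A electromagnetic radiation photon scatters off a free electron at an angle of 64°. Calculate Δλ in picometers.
1.3627 pm

Using the Compton scattering formula:
Δλ = λ_C(1 - cos θ)

where λ_C = h/(m_e·c) ≈ 2.4263 pm is the Compton wavelength of an electron.

For θ = 64°:
cos(64°) = 0.4384
1 - cos(64°) = 0.5616

Δλ = 2.4263 × 0.5616
Δλ = 1.3627 pm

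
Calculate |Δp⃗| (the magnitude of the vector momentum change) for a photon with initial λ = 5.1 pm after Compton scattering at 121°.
1.8079e-22 kg·m/s

Photon momentum magnitude is p = h/λ.

Initial momentum:
p₀ = h/λ = 6.6261e-34/5.1000e-12 = 1.2992e-22 kg·m/s

After scattering:
λ' = λ + Δλ = 5.1 + 3.6760 = 8.7760 pm
p' = h/λ' = 6.6261e-34/8.7760e-12 = 7.5503e-23 kg·m/s

Momentum is a vector; the scattered photon's direction makes angle θ = 121° with the incident direction. The magnitude of the vector change Δp⃗ = p⃗₀ − p⃗' is found from the law of cosines:
|Δp⃗|² = p₀² + p'² − 2p₀p'cos θ
|Δp⃗|² = (1.2992e-22)² + (7.5503e-23)² − 2·1.2992e-22·7.5503e-23·cos(121°)
|Δp⃗| = 1.8079e-22 kg·m/s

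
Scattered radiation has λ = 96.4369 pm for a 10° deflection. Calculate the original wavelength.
96.4000 pm

From λ' = λ + Δλ, we have λ = λ' - Δλ

First calculate the Compton shift:
Δλ = λ_C(1 - cos θ)
Δλ = 2.4263 × (1 - cos(10°))
Δλ = 2.4263 × 0.0152
Δλ = 0.0369 pm

Initial wavelength:
λ = λ' - Δλ
λ = 96.4369 - 0.0369
λ = 96.4000 pm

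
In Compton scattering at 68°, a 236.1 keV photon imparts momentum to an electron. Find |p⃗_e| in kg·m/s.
1.2747e-22 kg·m/s

The electron is initially at rest, so by conservation of momentum:
p⃗_e = p⃗₀ − p⃗'  (incident photon momentum minus scattered photon momentum)

Photon momentum magnitudes (p = h/λ = E/c):
λ₀ = hc/E₀ = 5.2513 pm → p₀ = h/λ₀ = 1.2618e-22 kg·m/s
Δλ = λ_C(1 − cos 68°) = 1.5174 pm
λ' = 6.7687 pm → p' = h/λ' = 9.7892e-23 kg·m/s

The scattered photon makes angle θ = 68° with the incident direction, so by the law of cosines:
|p⃗_e|² = p₀² + p'² − 2p₀p'cos θ
|p⃗_e|² = (1.2618e-22)² + (9.7892e-23)² − 2·1.2618e-22·9.7892e-23·cos(68°)
|p⃗_e| = 1.2747e-22 kg·m/s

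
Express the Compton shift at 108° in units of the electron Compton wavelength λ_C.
1.3090 λ_C

The Compton shift formula is:
Δλ = λ_C(1 - cos θ)

Dividing both sides by λ_C:
Δλ/λ_C = 1 - cos θ

For θ = 108°:
Δλ/λ_C = 1 - cos(108°)
Δλ/λ_C = 1 - -0.3090
Δλ/λ_C = 1.3090

This means the shift is 1.3090 × λ_C = 3.1761 pm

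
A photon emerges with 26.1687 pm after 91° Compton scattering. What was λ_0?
23.7000 pm

From λ' = λ + Δλ, we have λ = λ' - Δλ

First calculate the Compton shift:
Δλ = λ_C(1 - cos θ)
Δλ = 2.4263 × (1 - cos(91°))
Δλ = 2.4263 × 1.0175
Δλ = 2.4687 pm

Initial wavelength:
λ = λ' - Δλ
λ = 26.1687 - 2.4687
λ = 23.7000 pm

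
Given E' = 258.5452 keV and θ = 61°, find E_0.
349.7001 keV

Convert final energy to wavelength (hc ≈ 1239.842 keV·pm):
λ' = hc/E' = 1239.842 / 258.5452 = 4.7955 pm

Calculate the Compton shift:
Δλ = λ_C(1 - cos(61°))
Δλ = 2.4263 × (1 - cos(61°))
Δλ = 1.2500 pm

Initial wavelength:
λ = λ' - Δλ = 4.7955 - 1.2500 = 3.5454 pm

Initial energy:
E = hc/λ = 1239.842 / 3.5454 = 349.7001 keV

(Intermediate values are shown rounded; full precision is carried through to the final answer.)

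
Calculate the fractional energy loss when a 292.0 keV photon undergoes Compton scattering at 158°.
0.5241 (or 52.41%)

Calculate initial and final photon energies:

Initial: E₀ = 292.0 keV → λ₀ = 4.2460 pm
Compton shift: Δλ = 4.6759 pm
Final wavelength: λ' = 8.9220 pm
Final energy: E' = 138.9649 keV

Fractional energy loss:
(E₀ - E')/E₀ = (292.0000 - 138.9649)/292.0000
= 153.0351/292.0000
= 0.5241
= 52.41%

(Intermediate values are shown rounded; full precision is carried through to the final answer.)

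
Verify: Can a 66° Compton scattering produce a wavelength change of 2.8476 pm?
No, inconsistent

Calculate the expected shift for θ = 66°:

Δλ_expected = λ_C(1 - cos(66°))
Δλ_expected = 2.4263 × (1 - cos(66°))
Δλ_expected = 2.4263 × 0.5933
Δλ_expected = 1.4394 pm

Given shift: 2.8476 pm
Expected shift: 1.4394 pm
Difference: 1.4082 pm

The values do not match. The given shift corresponds to θ ≈ 100.0°, not 66°.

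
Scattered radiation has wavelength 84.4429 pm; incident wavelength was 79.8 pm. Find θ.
156.00°

First find the wavelength shift:
Δλ = λ' - λ = 84.4429 - 79.8 = 4.6429 pm

Using Δλ = λ_C(1 - cos θ), with λ_C = h/(m_e·c) ≈ 2.42631024 pm:
cos θ = 1 - Δλ/λ_C
cos θ = 1 - 4.6429/2.42631024
cos θ = -0.913564

θ = arccos(-0.913564)
θ = 156.00°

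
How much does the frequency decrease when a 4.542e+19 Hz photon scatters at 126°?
1.674e+19 Hz (decrease)

Convert frequency to wavelength (c = 299792458 m/s):
λ₀ = c/f₀ = 299792458/4.542e+19 = 6.6004504e-12 m = 6.6005 pm

Calculate Compton shift:
Δλ = λ_C(1 - cos(126°)) = 3.8525 pm

Final wavelength:
λ' = λ₀ + Δλ = 6.6005 + 3.8525 = 10.4529 pm

Final frequency:
f' = c/λ' = 299792458/1.0452910e-11 = 2.8680287e+19 Hz

Frequency shift (decrease):
Δf = f₀ - f' = 4.542e+19 - 2.8680287e+19 = 1.674e+19 Hz

(Intermediate values are shown rounded; full precision is carried through to the final answer.)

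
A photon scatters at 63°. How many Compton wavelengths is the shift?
0.5460 λ_C

The Compton shift formula is:
Δλ = λ_C(1 - cos θ)

Dividing both sides by λ_C:
Δλ/λ_C = 1 - cos θ

For θ = 63°:
Δλ/λ_C = 1 - cos(63°)
Δλ/λ_C = 1 - 0.4540
Δλ/λ_C = 0.5460

This means the shift is 0.5460 × λ_C = 1.3248 pm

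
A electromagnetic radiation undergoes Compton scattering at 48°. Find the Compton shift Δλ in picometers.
0.8028 pm

Using the Compton scattering formula:
Δλ = λ_C(1 - cos θ)

where λ_C = h/(m_e·c) ≈ 2.4263 pm is the Compton wavelength of an electron.

For θ = 48°:
cos(48°) = 0.6691
1 - cos(48°) = 0.3309

Δλ = 2.4263 × 0.3309
Δλ = 0.8028 pm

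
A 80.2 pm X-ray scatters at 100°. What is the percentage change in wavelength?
3.5507%

Calculate the Compton shift:
Δλ = λ_C(1 - cos(100°))
Δλ = 2.4263 × (1 - cos(100°))
Δλ = 2.4263 × 1.1736
Δλ = 2.8476 pm

Percentage change:
(Δλ/λ₀) × 100 = (2.8476/80.2) × 100
= 3.5507%

(Intermediate values are shown rounded; full precision is carried through to the final answer.)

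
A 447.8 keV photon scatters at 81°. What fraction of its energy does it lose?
0.4250 (or 42.50%)

Calculate initial and final photon energies:

Initial: E₀ = 447.8 keV → λ₀ = 2.7687 pm
Compton shift: Δλ = 2.0468 pm
Final wavelength: λ' = 4.8155 pm
Final energy: E' = 257.4694 keV

Fractional energy loss:
(E₀ - E')/E₀ = (447.8000 - 257.4694)/447.8000
= 190.3306/447.8000
= 0.4250
= 42.50%

(Intermediate values are shown rounded; full precision is carried through to the final answer.)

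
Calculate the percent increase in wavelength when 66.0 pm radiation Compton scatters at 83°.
3.2282%

Calculate the Compton shift:
Δλ = λ_C(1 - cos(83°))
Δλ = 2.4263 × (1 - cos(83°))
Δλ = 2.4263 × 0.8781
Δλ = 2.1306 pm

Percentage change:
(Δλ/λ₀) × 100 = (2.1306/66.0) × 100
= 3.2282%

(Intermediate values are shown rounded; full precision is carried through to the final answer.)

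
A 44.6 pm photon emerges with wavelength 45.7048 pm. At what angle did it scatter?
57.00°

First find the wavelength shift:
Δλ = λ' - λ = 45.7048 - 44.6 = 1.1048 pm

Using Δλ = λ_C(1 - cos θ), with λ_C = h/(m_e·c) ≈ 2.42631024 pm:
cos θ = 1 - Δλ/λ_C
cos θ = 1 - 1.1048/2.42631024
cos θ = 0.544658

θ = arccos(0.544658)
θ = 57.00°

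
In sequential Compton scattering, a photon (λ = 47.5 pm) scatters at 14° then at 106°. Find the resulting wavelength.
50.6672 pm

Apply Compton shift twice:

First scattering at θ₁ = 14°:
Δλ₁ = λ_C(1 - cos(14°))
Δλ₁ = 2.4263 × 0.0297
Δλ₁ = 0.0721 pm

After first scattering:
λ₁ = 47.5 + 0.0721 = 47.5721 pm

Second scattering at θ₂ = 106°:
Δλ₂ = λ_C(1 - cos(106°))
Δλ₂ = 2.4263 × 1.2756
Δλ₂ = 3.0951 pm

Final wavelength:
λ₂ = 47.5721 + 3.0951 = 50.6672 pm

Total shift: Δλ_total = 0.0721 + 3.0951 = 3.1672 pm

(Intermediate values are shown rounded; full precision is carried through to the final answer.)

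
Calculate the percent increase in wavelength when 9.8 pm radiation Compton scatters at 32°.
3.7621%

Calculate the Compton shift:
Δλ = λ_C(1 - cos(32°))
Δλ = 2.4263 × (1 - cos(32°))
Δλ = 2.4263 × 0.1520
Δλ = 0.3687 pm

Percentage change:
(Δλ/λ₀) × 100 = (0.3687/9.8) × 100
= 3.7621%

(Intermediate values are shown rounded; full precision is carried through to the final answer.)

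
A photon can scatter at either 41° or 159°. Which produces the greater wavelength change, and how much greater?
159° produces the larger shift by a factor of 7.883

Calculate both shifts using Δλ = λ_C(1 - cos θ):

For θ₁ = 41°:
Δλ₁ = 2.4263 × (1 - cos(41°))
Δλ₁ = 2.4263 × 0.2453
Δλ₁ = 0.5952 pm

For θ₂ = 159°:
Δλ₂ = 2.4263 × (1 - cos(159°))
Δλ₂ = 2.4263 × 1.9336
Δλ₂ = 4.6915 pm

The 159° angle produces the larger shift.
Ratio: 4.6915/0.5952 = 7.883

(Intermediate values are shown rounded; full precision is carried through to the final answer.)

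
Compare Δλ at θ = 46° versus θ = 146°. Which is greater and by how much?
146° produces the larger shift by a factor of 5.990

Calculate both shifts using Δλ = λ_C(1 - cos θ):

For θ₁ = 46°:
Δλ₁ = 2.4263 × (1 - cos(46°))
Δλ₁ = 2.4263 × 0.3053
Δλ₁ = 0.7409 pm

For θ₂ = 146°:
Δλ₂ = 2.4263 × (1 - cos(146°))
Δλ₂ = 2.4263 × 1.8290
Δλ₂ = 4.4378 pm

The 146° angle produces the larger shift.
Ratio: 4.4378/0.7409 = 5.990

(Intermediate values are shown rounded; full precision is carried through to the final answer.)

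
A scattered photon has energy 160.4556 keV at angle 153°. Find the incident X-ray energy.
394.9999 keV

Convert final energy to wavelength (hc ≈ 1239.842 keV·pm):
λ' = hc/E' = 1239.842 / 160.4556 = 7.7270 pm

Calculate the Compton shift:
Δλ = λ_C(1 - cos(153°))
Δλ = 2.4263 × (1 - cos(153°))
Δλ = 4.5882 pm

Initial wavelength:
λ = λ' - Δλ = 7.7270 - 4.5882 = 3.1388 pm

Initial energy:
E = hc/λ = 1239.842 / 3.1388 = 394.9999 keV

(Intermediate values are shown rounded; full precision is carried through to the final answer.)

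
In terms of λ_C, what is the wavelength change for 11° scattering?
0.0184 λ_C

The Compton shift formula is:
Δλ = λ_C(1 - cos θ)

Dividing both sides by λ_C:
Δλ/λ_C = 1 - cos θ

For θ = 11°:
Δλ/λ_C = 1 - cos(11°)
Δλ/λ_C = 1 - 0.9816
Δλ/λ_C = 0.0184

This means the shift is 0.0184 × λ_C = 0.0446 pm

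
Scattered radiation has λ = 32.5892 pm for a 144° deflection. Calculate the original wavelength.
28.2000 pm

From λ' = λ + Δλ, we have λ = λ' - Δλ

First calculate the Compton shift:
Δλ = λ_C(1 - cos θ)
Δλ = 2.4263 × (1 - cos(144°))
Δλ = 2.4263 × 1.8090
Δλ = 4.3892 pm

Initial wavelength:
λ = λ' - Δλ
λ = 32.5892 - 4.3892
λ = 28.2000 pm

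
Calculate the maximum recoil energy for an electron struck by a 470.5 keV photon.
304.9179 keV

Maximum energy transfer occurs at θ = 180° (backscattering).

Initial photon: E₀ = 470.5 keV → λ₀ = 2.6352 pm

Maximum Compton shift (at 180°):
Δλ_max = 2λ_C = 2 × 2.4263 = 4.8526 pm

Final wavelength:
λ' = 2.6352 + 4.8526 = 7.4878 pm

Minimum photon energy (maximum energy to electron):
E'_min = hc/λ' = 165.5821 keV

Maximum electron kinetic energy:
K_max = E₀ - E'_min = 470.5000 - 165.5821 = 304.9179 keV

(Intermediate values are shown rounded; full precision is carried through to the final answer.)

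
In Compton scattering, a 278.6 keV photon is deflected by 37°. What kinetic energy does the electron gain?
27.5604 keV

By energy conservation: K_e = E_initial - E_final

First find the scattered photon energy:
Initial wavelength: λ = hc/E = 4.4503 pm
Compton shift: Δλ = λ_C(1 - cos(37°)) = 0.4886 pm
Final wavelength: λ' = 4.4503 + 0.4886 = 4.9388 pm
Final photon energy: E' = hc/λ' = 251.0396 keV

Electron kinetic energy:
K_e = E - E' = 278.6000 - 251.0396 = 27.5604 keV

(Intermediate values are shown rounded; full precision is carried through to the final answer.)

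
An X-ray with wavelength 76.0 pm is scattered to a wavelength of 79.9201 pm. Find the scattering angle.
128.00°

First find the wavelength shift:
Δλ = λ' - λ = 79.9201 - 76.0 = 3.9201 pm

Using Δλ = λ_C(1 - cos θ), with λ_C = h/(m_e·c) ≈ 2.42631024 pm:
cos θ = 1 - Δλ/λ_C
cos θ = 1 - 3.9201/2.42631024
cos θ = -0.615663

θ = arccos(-0.615663)
θ = 128.00°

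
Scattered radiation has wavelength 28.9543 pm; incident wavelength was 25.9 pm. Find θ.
105.00°

First find the wavelength shift:
Δλ = λ' - λ = 28.9543 - 25.9 = 3.0543 pm

Using Δλ = λ_C(1 - cos θ), with λ_C = h/(m_e·c) ≈ 2.42631024 pm:
cos θ = 1 - Δλ/λ_C
cos θ = 1 - 3.0543/2.42631024
cos θ = -0.258825

θ = arccos(-0.258825)
θ = 105.00°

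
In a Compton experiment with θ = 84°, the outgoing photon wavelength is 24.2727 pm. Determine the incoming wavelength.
22.1000 pm

From λ' = λ + Δλ, we have λ = λ' - Δλ

First calculate the Compton shift:
Δλ = λ_C(1 - cos θ)
Δλ = 2.4263 × (1 - cos(84°))
Δλ = 2.4263 × 0.8955
Δλ = 2.1727 pm

Initial wavelength:
λ = λ' - Δλ
λ = 24.2727 - 2.1727
λ = 22.1000 pm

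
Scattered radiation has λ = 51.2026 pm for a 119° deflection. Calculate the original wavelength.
47.6000 pm

From λ' = λ + Δλ, we have λ = λ' - Δλ

First calculate the Compton shift:
Δλ = λ_C(1 - cos θ)
Δλ = 2.4263 × (1 - cos(119°))
Δλ = 2.4263 × 1.4848
Δλ = 3.6026 pm

Initial wavelength:
λ = λ' - Δλ
λ = 51.2026 - 3.6026
λ = 47.6000 pm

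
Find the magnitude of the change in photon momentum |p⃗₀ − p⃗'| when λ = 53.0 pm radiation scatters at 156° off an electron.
2.3474e-23 kg·m/s

Photon momentum magnitude is p = h/λ.

Initial momentum:
p₀ = h/λ = 6.6261e-34/5.3000e-11 = 1.2502e-23 kg·m/s

After scattering:
λ' = λ + Δλ = 53.0 + 4.6429 = 57.6429 pm
p' = h/λ' = 6.6261e-34/5.7643e-11 = 1.1495e-23 kg·m/s

Momentum is a vector; the scattered photon's direction makes angle θ = 156° with the incident direction. The magnitude of the vector change Δp⃗ = p⃗₀ − p⃗' is found from the law of cosines:
|Δp⃗|² = p₀² + p'² − 2p₀p'cos θ
|Δp⃗|² = (1.2502e-23)² + (1.1495e-23)² − 2·1.2502e-23·1.1495e-23·cos(156°)
|Δp⃗| = 2.3474e-23 kg·m/s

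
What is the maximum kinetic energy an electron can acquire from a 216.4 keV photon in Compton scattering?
99.2350 keV

Maximum energy transfer occurs at θ = 180° (backscattering).

Initial photon: E₀ = 216.4 keV → λ₀ = 5.7294 pm

Maximum Compton shift (at 180°):
Δλ_max = 2λ_C = 2 × 2.4263 = 4.8526 pm

Final wavelength:
λ' = 5.7294 + 4.8526 = 10.5820 pm

Minimum photon energy (maximum energy to electron):
E'_min = hc/λ' = 117.1650 keV

Maximum electron kinetic energy:
K_max = E₀ - E'_min = 216.4000 - 117.1650 = 99.2350 keV

(Intermediate values are shown rounded; full precision is carried through to the final answer.)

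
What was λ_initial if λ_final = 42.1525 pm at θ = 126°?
38.3000 pm

From λ' = λ + Δλ, we have λ = λ' - Δλ

First calculate the Compton shift:
Δλ = λ_C(1 - cos θ)
Δλ = 2.4263 × (1 - cos(126°))
Δλ = 2.4263 × 1.5878
Δλ = 3.8525 pm

Initial wavelength:
λ = λ' - Δλ
λ = 42.1525 - 3.8525
λ = 38.3000 pm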